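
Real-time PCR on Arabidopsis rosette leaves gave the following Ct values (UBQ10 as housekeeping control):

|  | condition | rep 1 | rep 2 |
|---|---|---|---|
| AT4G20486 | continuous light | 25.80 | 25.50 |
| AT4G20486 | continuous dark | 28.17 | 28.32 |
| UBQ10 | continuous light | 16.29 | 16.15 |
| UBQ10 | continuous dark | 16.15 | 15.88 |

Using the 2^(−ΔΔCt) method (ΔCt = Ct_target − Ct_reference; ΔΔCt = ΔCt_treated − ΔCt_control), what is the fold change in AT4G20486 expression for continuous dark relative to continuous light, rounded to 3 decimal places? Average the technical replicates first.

Mean Ct: AT4G20486 continuous light 25.650; AT4G20486 continuous dark 28.245; UBQ10 continuous light 16.220; UBQ10 continuous dark 16.015
ΔCt(continuous light) = 25.650 − 16.220 = 9.430
ΔCt(continuous dark) = 28.245 − 16.015 = 12.230
ΔΔCt = 12.230 − 9.430 = 2.800
Fold change = 2^(−2.800) = 0.1436

0.144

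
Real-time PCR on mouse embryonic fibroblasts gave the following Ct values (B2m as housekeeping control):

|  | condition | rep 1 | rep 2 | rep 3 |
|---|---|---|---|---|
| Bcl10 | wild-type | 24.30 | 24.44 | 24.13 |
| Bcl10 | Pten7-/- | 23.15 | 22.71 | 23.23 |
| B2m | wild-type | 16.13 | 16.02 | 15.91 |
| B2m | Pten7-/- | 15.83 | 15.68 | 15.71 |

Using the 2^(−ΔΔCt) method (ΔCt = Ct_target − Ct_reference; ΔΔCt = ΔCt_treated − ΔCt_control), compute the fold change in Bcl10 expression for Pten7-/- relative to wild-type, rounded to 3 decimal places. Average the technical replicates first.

Mean Ct: Bcl10 wild-type 24.290; Bcl10 Pten7-/- 23.030; B2m wild-type 16.020; B2m Pten7-/- 15.740
ΔCt(wild-type) = 24.290 − 16.020 = 8.270
ΔCt(Pten7-/-) = 23.030 − 15.740 = 7.290
ΔΔCt = 7.290 − 8.270 = -0.980
Fold change = 2^(−(-0.980)) = 2^0.980 = 1.9725

1.972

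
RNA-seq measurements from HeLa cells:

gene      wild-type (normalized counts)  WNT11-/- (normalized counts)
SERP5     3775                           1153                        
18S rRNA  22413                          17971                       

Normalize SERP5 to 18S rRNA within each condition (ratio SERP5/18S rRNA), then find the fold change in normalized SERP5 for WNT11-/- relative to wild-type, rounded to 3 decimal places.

SERP5/18S rRNA (wild-type) = 3775 / 22413 = 0.16843
SERP5/18S rRNA (WNT11-/-) = 1153 / 17971 = 0.064159
Fold change = 0.064159 / 0.16843 = 0.3809

0.381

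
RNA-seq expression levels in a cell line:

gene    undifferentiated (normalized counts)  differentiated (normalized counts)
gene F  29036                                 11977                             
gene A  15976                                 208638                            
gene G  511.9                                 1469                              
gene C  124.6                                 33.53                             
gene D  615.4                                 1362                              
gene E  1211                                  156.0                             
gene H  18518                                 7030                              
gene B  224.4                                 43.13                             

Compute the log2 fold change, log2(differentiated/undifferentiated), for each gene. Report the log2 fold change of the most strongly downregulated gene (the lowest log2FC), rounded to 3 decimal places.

-2.957

log2(11977/29036) = -1.278  (gene F)
log2(208638/15976) = 3.707  (gene A)
log2(1469/511.9) = 1.521  (gene G)
log2(33.53/124.6) = -1.894  (gene C)
log2(1362/615.4) = 1.146  (gene D)
log2(156.0/1211) = -2.957  (gene E)
log2(7030/18518) = -1.397  (gene H)
log2(43.13/224.4) = -2.379  (gene B)
gene E is most strongly downregulated.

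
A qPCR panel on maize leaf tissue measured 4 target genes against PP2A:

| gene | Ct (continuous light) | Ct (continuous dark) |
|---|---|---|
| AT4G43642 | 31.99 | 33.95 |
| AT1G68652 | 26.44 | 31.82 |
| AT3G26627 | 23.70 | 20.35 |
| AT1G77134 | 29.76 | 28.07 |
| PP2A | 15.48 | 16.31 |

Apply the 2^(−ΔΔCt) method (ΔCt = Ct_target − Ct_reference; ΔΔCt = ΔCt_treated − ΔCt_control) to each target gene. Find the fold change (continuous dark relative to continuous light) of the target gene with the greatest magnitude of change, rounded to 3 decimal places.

0.043

AT4G43642: ΔΔCt = (33.95−16.31) − (31.99−15.48) = 17.64 − 16.51 = 1.13; fold change = 2^-1.13 = 0.457
AT1G68652: ΔΔCt = (31.82−16.31) − (26.44−15.48) = 15.51 − 10.96 = 4.55; fold change = 2^-4.55 = 0.043
AT3G26627: ΔΔCt = (20.35−16.31) − (23.70−15.48) = 4.04 − 8.22 = -4.18; fold change = 2^4.18 = 18.126
AT1G77134: ΔΔCt = (28.07−16.31) − (29.76−15.48) = 11.76 − 14.28 = -2.52; fold change = 2^2.52 = 5.736
AT1G68652 has the largest |ΔΔCt| = 4.55.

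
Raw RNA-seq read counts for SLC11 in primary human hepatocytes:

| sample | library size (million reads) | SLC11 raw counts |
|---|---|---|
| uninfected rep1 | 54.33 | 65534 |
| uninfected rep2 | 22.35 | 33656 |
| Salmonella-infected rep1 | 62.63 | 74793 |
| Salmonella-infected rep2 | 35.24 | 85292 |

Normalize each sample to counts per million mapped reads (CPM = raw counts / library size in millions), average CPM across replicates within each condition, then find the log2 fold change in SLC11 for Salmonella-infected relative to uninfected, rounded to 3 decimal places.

CPM(uninfected rep1) = 65534 / 54.33 = 1206.2212
CPM(uninfected rep2) = 33656 / 22.35 = 1505.8613
CPM(Salmonella-infected rep1) = 74793 / 62.63 = 1194.2041
CPM(Salmonella-infected rep2) = 85292 / 35.24 = 2420.3178
mean CPM(uninfected) = 1356.0413; mean CPM(Salmonella-infected) = 1807.2609
Fold change = 1807.2609 / 1356.0413 = 1.33275
log2(1.33275) = 0.4144

0.414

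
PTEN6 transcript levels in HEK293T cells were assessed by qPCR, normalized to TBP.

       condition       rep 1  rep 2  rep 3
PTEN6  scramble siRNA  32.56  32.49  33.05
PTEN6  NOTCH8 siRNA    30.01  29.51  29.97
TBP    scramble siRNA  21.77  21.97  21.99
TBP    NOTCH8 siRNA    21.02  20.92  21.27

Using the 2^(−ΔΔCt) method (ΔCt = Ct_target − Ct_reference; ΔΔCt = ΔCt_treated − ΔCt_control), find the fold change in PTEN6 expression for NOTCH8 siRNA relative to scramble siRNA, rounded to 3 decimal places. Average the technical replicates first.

Mean Ct: PTEN6 scramble siRNA 32.700; PTEN6 NOTCH8 siRNA 29.830; TBP scramble siRNA 21.910; TBP NOTCH8 siRNA 21.070
ΔCt(scramble siRNA) = 32.700 − 21.910 = 10.790
ΔCt(NOTCH8 siRNA) = 29.830 − 21.070 = 8.760
ΔΔCt = 8.760 − 10.790 = -2.030
Fold change = 2^(−(-2.030)) = 2^2.030 = 4.0840

4.084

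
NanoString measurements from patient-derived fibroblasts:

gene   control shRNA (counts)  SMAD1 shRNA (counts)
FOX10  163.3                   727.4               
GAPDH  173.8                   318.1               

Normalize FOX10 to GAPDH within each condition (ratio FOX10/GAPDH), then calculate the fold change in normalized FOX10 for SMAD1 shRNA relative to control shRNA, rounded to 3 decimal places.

FOX10/GAPDH (control shRNA) = 163.3 / 173.8 = 0.93959
FOX10/GAPDH (SMAD1 shRNA) = 727.4 / 318.1 = 2.2867
Fold change = 2.2867 / 0.93959 = 2.4337

2.434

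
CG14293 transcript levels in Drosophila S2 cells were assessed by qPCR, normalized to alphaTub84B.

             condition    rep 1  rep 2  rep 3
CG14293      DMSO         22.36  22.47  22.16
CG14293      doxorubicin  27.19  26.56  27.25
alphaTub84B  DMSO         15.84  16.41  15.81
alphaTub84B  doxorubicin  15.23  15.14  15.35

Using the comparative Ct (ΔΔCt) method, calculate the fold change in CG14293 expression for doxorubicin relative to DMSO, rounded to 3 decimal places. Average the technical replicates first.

0.023

Mean Ct: CG14293 DMSO 22.330; CG14293 doxorubicin 27.000; alphaTub84B DMSO 16.020; alphaTub84B doxorubicin 15.240
ΔCt(DMSO) = 22.330 − 16.020 = 6.310
ΔCt(doxorubicin) = 27.000 − 15.240 = 11.760
ΔΔCt = 11.760 − 6.310 = 5.450
Fold change = 2^(−5.450) = 0.0229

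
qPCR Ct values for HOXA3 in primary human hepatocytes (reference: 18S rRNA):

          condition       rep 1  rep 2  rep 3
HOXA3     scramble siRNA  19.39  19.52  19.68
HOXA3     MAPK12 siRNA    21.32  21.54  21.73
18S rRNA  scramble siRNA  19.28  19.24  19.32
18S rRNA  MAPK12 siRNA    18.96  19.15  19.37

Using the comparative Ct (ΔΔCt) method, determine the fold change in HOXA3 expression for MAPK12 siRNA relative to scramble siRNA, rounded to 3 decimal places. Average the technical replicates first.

0.230

Mean Ct: HOXA3 scramble siRNA 19.530; HOXA3 MAPK12 siRNA 21.530; 18S rRNA scramble siRNA 19.280; 18S rRNA MAPK12 siRNA 19.160
ΔCt(scramble siRNA) = 19.530 − 19.280 = 0.250
ΔCt(MAPK12 siRNA) = 21.530 − 19.160 = 2.370
ΔΔCt = 2.370 − 0.250 = 2.120
Fold change = 2^(−2.120) = 0.2300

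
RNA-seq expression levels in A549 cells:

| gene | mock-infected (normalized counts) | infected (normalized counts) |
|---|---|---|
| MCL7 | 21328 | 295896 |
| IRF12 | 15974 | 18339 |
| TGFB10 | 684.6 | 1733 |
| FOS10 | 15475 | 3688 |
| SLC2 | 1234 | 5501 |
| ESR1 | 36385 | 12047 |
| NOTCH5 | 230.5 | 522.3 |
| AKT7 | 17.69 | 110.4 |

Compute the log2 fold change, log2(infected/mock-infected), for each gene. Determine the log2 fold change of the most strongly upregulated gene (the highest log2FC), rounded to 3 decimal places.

log2(295896/21328) = 3.794  (MCL7)
log2(18339/15974) = 0.199  (IRF12)
log2(1733/684.6) = 1.340  (TGFB10)
log2(3688/15475) = -2.069  (FOS10)
log2(5501/1234) = 2.156  (SLC2)
log2(12047/36385) = -1.595  (ESR1)
log2(522.3/230.5) = 1.180  (NOTCH5)
log2(110.4/17.69) = 2.642  (AKT7)
MCL7 is most strongly upregulated.

3.794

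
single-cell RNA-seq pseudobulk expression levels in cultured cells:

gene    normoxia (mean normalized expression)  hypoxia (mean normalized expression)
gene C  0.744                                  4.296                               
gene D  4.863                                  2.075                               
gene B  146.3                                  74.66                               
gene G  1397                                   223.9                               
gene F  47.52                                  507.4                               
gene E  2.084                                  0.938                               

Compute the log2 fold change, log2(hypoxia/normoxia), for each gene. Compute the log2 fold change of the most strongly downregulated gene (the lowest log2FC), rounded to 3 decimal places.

-2.641

log2(4.296/0.744) = 2.530  (gene C)
log2(2.075/4.863) = -1.229  (gene D)
log2(74.66/146.3) = -0.971  (gene B)
log2(223.9/1397) = -2.641  (gene G)
log2(507.4/47.52) = 3.417  (gene F)
log2(0.938/2.084) = -1.152  (gene E)
gene G is most strongly downregulated.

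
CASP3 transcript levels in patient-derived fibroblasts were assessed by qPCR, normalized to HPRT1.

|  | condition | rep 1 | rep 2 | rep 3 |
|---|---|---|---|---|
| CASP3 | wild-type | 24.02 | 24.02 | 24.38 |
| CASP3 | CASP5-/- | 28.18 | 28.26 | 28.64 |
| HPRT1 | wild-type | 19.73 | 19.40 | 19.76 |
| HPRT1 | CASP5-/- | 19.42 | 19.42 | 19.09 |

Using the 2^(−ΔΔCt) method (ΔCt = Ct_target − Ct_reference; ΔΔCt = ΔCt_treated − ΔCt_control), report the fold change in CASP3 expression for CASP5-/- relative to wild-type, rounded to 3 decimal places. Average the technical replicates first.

0.043

Mean Ct: CASP3 wild-type 24.140; CASP3 CASP5-/- 28.360; HPRT1 wild-type 19.630; HPRT1 CASP5-/- 19.310
ΔCt(wild-type) = 24.140 − 19.630 = 4.510
ΔCt(CASP5-/-) = 28.360 − 19.310 = 9.050
ΔΔCt = 9.050 − 4.510 = 4.540
Fold change = 2^(−4.540) = 0.0430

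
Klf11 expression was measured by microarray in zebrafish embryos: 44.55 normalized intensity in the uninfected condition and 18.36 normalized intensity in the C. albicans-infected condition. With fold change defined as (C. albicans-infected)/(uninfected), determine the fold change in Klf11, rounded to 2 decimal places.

Fold change = 18.36 / 44.55 = 0.412
Klf11 is downregulated.

0.41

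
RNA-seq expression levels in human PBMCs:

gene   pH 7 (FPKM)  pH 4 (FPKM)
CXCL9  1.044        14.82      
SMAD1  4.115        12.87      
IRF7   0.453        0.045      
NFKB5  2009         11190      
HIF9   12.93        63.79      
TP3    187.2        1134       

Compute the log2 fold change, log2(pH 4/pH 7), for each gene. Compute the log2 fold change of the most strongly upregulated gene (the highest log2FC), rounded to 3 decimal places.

3.827

log2(14.82/1.044) = 3.827  (CXCL9)
log2(12.87/4.115) = 1.645  (SMAD1)
log2(0.045/0.453) = -3.332  (IRF7)
log2(11190/2009) = 2.478  (NFKB5)
log2(63.79/12.93) = 2.303  (HIF9)
log2(1134/187.2) = 2.599  (TP3)
CXCL9 is most strongly upregulated.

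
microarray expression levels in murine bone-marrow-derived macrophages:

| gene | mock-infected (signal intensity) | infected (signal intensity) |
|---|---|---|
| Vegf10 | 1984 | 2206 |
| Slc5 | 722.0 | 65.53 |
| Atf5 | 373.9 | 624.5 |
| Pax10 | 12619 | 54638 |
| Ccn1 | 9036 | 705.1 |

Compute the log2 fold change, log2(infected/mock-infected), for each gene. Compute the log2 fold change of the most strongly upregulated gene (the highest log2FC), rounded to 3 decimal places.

2.114

log2(2206/1984) = 0.153  (Vegf10)
log2(65.53/722.0) = -3.462  (Slc5)
log2(624.5/373.9) = 0.740  (Atf5)
log2(54638/12619) = 2.114  (Pax10)
log2(705.1/9036) = -3.680  (Ccn1)
Pax10 is most strongly upregulated.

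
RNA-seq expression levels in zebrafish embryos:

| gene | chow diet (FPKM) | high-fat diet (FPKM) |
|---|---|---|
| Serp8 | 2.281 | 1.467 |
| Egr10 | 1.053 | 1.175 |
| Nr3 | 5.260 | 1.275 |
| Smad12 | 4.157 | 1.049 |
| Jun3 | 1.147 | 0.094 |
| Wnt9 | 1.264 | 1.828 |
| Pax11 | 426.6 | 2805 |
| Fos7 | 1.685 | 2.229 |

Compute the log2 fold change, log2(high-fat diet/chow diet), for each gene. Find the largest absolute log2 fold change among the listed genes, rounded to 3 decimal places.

3.609

log2(1.467/2.281) = -0.637  (Serp8)
log2(1.175/1.053) = 0.158  (Egr10)
log2(1.275/5.260) = -2.045  (Nr3)
log2(1.049/4.157) = -1.987  (Smad12)
log2(0.094/1.147) = -3.609  (Jun3)
log2(1.828/1.264) = 0.532  (Wnt9)
log2(2805/426.6) = 2.717  (Pax11)
log2(2.229/1.685) = 0.404  (Fos7)
The largest magnitude belongs to Jun3.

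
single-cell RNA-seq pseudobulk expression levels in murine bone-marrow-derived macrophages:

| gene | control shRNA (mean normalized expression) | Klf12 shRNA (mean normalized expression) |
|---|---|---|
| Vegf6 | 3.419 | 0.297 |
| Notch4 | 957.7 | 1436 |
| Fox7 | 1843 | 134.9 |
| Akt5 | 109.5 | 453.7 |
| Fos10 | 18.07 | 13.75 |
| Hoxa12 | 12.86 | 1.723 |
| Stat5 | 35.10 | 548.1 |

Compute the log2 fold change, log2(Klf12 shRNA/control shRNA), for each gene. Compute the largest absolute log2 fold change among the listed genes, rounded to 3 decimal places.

log2(0.297/3.419) = -3.525  (Vegf6)
log2(1436/957.7) = 0.584  (Notch4)
log2(134.9/1843) = -3.772  (Fox7)
log2(453.7/109.5) = 2.051  (Akt5)
log2(13.75/18.07) = -0.394  (Fos10)
log2(1.723/12.86) = -2.900  (Hoxa12)
log2(548.1/35.10) = 3.965  (Stat5)
The largest magnitude belongs to Stat5.

3.965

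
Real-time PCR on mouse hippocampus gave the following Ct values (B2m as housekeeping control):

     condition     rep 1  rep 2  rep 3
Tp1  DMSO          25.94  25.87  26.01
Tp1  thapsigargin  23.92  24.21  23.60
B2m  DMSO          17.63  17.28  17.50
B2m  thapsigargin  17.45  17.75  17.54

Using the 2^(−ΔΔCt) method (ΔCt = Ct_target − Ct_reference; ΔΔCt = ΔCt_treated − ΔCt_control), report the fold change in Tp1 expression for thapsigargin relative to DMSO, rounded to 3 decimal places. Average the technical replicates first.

Mean Ct: Tp1 DMSO 25.940; Tp1 thapsigargin 23.910; B2m DMSO 17.470; B2m thapsigargin 17.580
ΔCt(DMSO) = 25.940 − 17.470 = 8.470
ΔCt(thapsigargin) = 23.910 − 17.580 = 6.330
ΔΔCt = 6.330 − 8.470 = -2.140
Fold change = 2^(−(-2.140)) = 2^2.140 = 4.4076

4.408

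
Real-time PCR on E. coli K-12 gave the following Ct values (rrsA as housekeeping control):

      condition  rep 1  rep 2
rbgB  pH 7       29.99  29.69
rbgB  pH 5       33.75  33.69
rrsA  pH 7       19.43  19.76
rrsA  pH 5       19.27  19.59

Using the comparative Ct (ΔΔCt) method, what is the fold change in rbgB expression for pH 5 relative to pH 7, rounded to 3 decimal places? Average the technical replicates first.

Mean Ct: rbgB pH 7 29.840; rbgB pH 5 33.720; rrsA pH 7 19.595; rrsA pH 5 19.430
ΔCt(pH 7) = 29.840 − 19.595 = 10.245
ΔCt(pH 5) = 33.720 − 19.430 = 14.290
ΔΔCt = 14.290 − 10.245 = 4.045
Fold change = 2^(−4.045) = 0.0606

0.061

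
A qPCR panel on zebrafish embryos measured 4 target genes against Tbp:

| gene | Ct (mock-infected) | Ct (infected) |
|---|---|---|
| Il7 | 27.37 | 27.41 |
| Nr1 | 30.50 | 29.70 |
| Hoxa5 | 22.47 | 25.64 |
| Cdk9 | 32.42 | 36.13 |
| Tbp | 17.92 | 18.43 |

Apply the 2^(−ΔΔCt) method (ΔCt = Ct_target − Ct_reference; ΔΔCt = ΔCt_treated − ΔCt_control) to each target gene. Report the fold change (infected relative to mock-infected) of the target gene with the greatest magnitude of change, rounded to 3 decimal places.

0.109

Il7: ΔΔCt = (27.41−18.43) − (27.37−17.92) = 8.98 − 9.45 = -0.47; fold change = 2^0.47 = 1.385
Nr1: ΔΔCt = (29.70−18.43) − (30.50−17.92) = 11.27 − 12.58 = -1.31; fold change = 2^1.31 = 2.479
Hoxa5: ΔΔCt = (25.64−18.43) − (22.47−17.92) = 7.21 − 4.55 = 2.66; fold change = 2^-2.66 = 0.158
Cdk9: ΔΔCt = (36.13−18.43) − (32.42−17.92) = 17.70 − 14.50 = 3.20; fold change = 2^-3.20 = 0.109
Cdk9 has the largest |ΔΔCt| = 3.20.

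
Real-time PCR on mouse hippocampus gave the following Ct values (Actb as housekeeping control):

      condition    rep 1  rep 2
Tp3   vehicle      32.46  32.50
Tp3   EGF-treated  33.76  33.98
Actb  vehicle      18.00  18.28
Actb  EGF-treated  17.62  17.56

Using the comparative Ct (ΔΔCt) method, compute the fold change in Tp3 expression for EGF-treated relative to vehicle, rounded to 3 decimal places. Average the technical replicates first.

0.261

Mean Ct: Tp3 vehicle 32.480; Tp3 EGF-treated 33.870; Actb vehicle 18.140; Actb EGF-treated 17.590
ΔCt(vehicle) = 32.480 − 18.140 = 14.340
ΔCt(EGF-treated) = 33.870 − 17.590 = 16.280
ΔΔCt = 16.280 − 14.340 = 1.940
Fold change = 2^(−1.940) = 0.2606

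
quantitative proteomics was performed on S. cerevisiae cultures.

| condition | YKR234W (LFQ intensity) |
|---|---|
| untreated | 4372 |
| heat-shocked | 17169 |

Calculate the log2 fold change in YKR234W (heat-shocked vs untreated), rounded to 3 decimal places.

1.973

Fold change = 17169 / 4372 = 3.9270
log2(3.9270) = 1.9734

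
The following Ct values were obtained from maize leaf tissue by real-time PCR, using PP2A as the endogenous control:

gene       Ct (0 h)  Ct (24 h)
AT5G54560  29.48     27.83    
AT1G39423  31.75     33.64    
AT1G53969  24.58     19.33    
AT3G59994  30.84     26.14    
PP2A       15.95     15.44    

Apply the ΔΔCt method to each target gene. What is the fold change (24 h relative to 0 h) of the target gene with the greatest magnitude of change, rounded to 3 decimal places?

AT5G54560: ΔΔCt = (27.83−15.44) − (29.48−15.95) = 12.39 − 13.53 = -1.14; fold change = 2^1.14 = 2.204
AT1G39423: ΔΔCt = (33.64−15.44) − (31.75−15.95) = 18.20 − 15.80 = 2.40; fold change = 2^-2.40 = 0.189
AT1G53969: ΔΔCt = (19.33−15.44) − (24.58−15.95) = 3.89 − 8.63 = -4.74; fold change = 2^4.74 = 26.723
AT3G59994: ΔΔCt = (26.14−15.44) − (30.84−15.95) = 10.70 − 14.89 = -4.19; fold change = 2^4.19 = 18.252
AT1G53969 has the largest |ΔΔCt| = 4.74.

26.723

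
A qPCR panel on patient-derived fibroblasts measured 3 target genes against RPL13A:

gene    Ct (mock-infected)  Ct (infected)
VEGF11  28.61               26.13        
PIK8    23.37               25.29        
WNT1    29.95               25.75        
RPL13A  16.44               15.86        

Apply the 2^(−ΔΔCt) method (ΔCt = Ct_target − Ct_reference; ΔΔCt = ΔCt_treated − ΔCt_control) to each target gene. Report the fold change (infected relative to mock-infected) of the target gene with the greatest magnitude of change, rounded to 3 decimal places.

VEGF11: ΔΔCt = (26.13−15.86) − (28.61−16.44) = 10.27 − 12.17 = -1.90; fold change = 2^1.90 = 3.732
PIK8: ΔΔCt = (25.29−15.86) − (23.37−16.44) = 9.43 − 6.93 = 2.50; fold change = 2^-2.50 = 0.177
WNT1: ΔΔCt = (25.75−15.86) − (29.95−16.44) = 9.89 − 13.51 = -3.62; fold change = 2^3.62 = 12.295
WNT1 has the largest |ΔΔCt| = 3.62.

12.295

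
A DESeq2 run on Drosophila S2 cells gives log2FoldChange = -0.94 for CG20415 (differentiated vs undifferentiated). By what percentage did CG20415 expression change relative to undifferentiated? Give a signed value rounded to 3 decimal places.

Fold change = 2^(-0.94) = 0.5212
Percent change = (FC − 1) × 100% = (0.5212 − 1) × 100 = -47.877%

-47.877%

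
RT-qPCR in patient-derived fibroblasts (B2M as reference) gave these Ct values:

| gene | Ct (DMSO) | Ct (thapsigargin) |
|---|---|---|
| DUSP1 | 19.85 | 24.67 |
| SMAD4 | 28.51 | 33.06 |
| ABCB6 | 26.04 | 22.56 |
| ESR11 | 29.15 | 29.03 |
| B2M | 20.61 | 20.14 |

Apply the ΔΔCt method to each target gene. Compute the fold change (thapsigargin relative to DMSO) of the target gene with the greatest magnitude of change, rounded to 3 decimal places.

0.026

DUSP1: ΔΔCt = (24.67−20.14) − (19.85−20.61) = 4.53 − (-0.76) = 5.29; fold change = 2^-5.29 = 0.026
SMAD4: ΔΔCt = (33.06−20.14) − (28.51−20.61) = 12.92 − 7.90 = 5.02; fold change = 2^-5.02 = 0.031
ABCB6: ΔΔCt = (22.56−20.14) − (26.04−20.61) = 2.42 − 5.43 = -3.01; fold change = 2^3.01 = 8.056
ESR11: ΔΔCt = (29.03−20.14) − (29.15−20.61) = 8.89 − 8.54 = 0.35; fold change = 2^-0.35 = 0.785
DUSP1 has the largest |ΔΔCt| = 5.29.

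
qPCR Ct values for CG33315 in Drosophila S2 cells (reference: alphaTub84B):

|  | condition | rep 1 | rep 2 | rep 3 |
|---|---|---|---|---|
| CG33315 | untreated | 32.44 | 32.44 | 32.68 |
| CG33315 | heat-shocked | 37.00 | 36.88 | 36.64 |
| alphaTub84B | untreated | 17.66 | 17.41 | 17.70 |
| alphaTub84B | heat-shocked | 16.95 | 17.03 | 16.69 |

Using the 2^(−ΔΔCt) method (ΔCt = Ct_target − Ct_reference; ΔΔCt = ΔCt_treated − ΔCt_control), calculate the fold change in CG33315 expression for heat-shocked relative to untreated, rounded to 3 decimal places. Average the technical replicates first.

0.031

Mean Ct: CG33315 untreated 32.520; CG33315 heat-shocked 36.840; alphaTub84B untreated 17.590; alphaTub84B heat-shocked 16.890
ΔCt(untreated) = 32.520 − 17.590 = 14.930
ΔCt(heat-shocked) = 36.840 − 16.890 = 19.950
ΔΔCt = 19.950 − 14.930 = 5.020
Fold change = 2^(−5.020) = 0.0308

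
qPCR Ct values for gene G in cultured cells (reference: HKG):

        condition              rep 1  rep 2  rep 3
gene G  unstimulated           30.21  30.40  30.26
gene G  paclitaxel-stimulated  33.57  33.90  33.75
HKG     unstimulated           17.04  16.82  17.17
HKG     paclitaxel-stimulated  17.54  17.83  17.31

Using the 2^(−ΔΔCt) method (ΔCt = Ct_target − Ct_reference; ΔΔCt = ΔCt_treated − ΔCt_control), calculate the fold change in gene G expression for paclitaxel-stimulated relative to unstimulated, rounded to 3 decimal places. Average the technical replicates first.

0.134

Mean Ct: gene G unstimulated 30.290; gene G paclitaxel-stimulated 33.740; HKG unstimulated 17.010; HKG paclitaxel-stimulated 17.560
ΔCt(unstimulated) = 30.290 − 17.010 = 13.280
ΔCt(paclitaxel-stimulated) = 33.740 − 17.560 = 16.180
ΔΔCt = 16.180 − 13.280 = 2.900
Fold change = 2^(−2.900) = 0.1340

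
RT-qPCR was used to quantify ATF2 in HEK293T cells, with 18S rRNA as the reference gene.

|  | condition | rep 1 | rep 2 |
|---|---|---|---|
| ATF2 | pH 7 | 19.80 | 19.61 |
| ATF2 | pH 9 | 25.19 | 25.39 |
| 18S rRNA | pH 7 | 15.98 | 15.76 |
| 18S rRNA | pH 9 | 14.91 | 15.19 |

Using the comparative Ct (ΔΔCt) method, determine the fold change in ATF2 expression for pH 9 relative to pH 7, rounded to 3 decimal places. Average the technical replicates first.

0.012

Mean Ct: ATF2 pH 7 19.705; ATF2 pH 9 25.290; 18S rRNA pH 7 15.870; 18S rRNA pH 9 15.050
ΔCt(pH 7) = 19.705 − 15.870 = 3.835
ΔCt(pH 9) = 25.290 − 15.050 = 10.240
ΔΔCt = 10.240 − 3.835 = 6.405
Fold change = 2^(−6.405) = 0.0118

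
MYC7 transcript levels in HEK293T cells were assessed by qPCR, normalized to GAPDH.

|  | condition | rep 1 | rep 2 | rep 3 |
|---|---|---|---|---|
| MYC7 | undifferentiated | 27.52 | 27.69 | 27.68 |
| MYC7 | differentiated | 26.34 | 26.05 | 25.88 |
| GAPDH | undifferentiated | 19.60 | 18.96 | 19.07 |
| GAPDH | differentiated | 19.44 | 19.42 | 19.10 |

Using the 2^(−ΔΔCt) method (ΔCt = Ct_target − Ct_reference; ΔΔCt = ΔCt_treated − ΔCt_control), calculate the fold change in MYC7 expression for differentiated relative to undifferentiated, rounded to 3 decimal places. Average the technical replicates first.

Mean Ct: MYC7 undifferentiated 27.630; MYC7 differentiated 26.090; GAPDH undifferentiated 19.210; GAPDH differentiated 19.320
ΔCt(undifferentiated) = 27.630 − 19.210 = 8.420
ΔCt(differentiated) = 26.090 − 19.320 = 6.770
ΔΔCt = 6.770 − 8.420 = -1.650
Fold change = 2^(−(-1.650)) = 2^1.650 = 3.1383

3.138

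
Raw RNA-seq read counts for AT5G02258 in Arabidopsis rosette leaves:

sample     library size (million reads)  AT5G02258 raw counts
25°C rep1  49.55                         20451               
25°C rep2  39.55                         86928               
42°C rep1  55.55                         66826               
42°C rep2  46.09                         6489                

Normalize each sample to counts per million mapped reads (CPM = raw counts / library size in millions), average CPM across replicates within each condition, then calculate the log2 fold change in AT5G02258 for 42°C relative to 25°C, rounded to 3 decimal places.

-0.958

CPM(25°C rep1) = 20451 / 49.55 = 412.7346
CPM(25°C rep2) = 86928 / 39.55 = 2197.9267
CPM(42°C rep1) = 66826 / 55.55 = 1202.9883
CPM(42°C rep2) = 6489 / 46.09 = 140.7898
mean CPM(25°C) = 1305.3306; mean CPM(42°C) = 671.8890
Fold change = 671.8890 / 1305.3306 = 0.51473
log2(0.51473) = -0.9581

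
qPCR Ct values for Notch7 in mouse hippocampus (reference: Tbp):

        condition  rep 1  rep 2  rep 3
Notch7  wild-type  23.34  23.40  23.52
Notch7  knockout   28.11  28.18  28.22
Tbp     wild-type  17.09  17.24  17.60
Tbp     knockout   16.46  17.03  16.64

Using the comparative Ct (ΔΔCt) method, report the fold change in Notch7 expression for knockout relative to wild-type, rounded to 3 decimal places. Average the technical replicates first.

0.025

Mean Ct: Notch7 wild-type 23.420; Notch7 knockout 28.170; Tbp wild-type 17.310; Tbp knockout 16.710
ΔCt(wild-type) = 23.420 − 17.310 = 6.110
ΔCt(knockout) = 28.170 − 16.710 = 11.460
ΔΔCt = 11.460 − 6.110 = 5.350
Fold change = 2^(−5.350) = 0.0245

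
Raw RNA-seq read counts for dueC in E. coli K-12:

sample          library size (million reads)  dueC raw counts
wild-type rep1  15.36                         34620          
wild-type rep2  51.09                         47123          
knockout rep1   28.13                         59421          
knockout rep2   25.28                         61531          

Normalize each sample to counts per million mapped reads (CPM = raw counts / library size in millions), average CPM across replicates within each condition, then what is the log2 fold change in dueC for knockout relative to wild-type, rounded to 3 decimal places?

CPM(wild-type rep1) = 34620 / 15.36 = 2253.9062
CPM(wild-type rep2) = 47123 / 51.09 = 922.3527
CPM(knockout rep1) = 59421 / 28.13 = 2112.3711
CPM(knockout rep2) = 61531 / 25.28 = 2433.9794
mean CPM(wild-type) = 1588.1295; mean CPM(knockout) = 2273.1753
Fold change = 2273.1753 / 1588.1295 = 1.43135
log2(1.43135) = 0.5174

0.517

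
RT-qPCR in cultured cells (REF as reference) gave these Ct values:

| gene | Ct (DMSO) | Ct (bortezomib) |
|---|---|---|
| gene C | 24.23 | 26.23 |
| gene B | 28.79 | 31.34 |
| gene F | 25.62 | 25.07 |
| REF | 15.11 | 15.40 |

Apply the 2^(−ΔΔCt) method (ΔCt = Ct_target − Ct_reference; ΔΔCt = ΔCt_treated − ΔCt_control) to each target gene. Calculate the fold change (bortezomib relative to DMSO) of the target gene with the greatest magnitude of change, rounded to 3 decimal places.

0.209

gene C: ΔΔCt = (26.23−15.40) − (24.23−15.11) = 10.83 − 9.12 = 1.71; fold change = 2^-1.71 = 0.306
gene B: ΔΔCt = (31.34−15.40) − (28.79−15.11) = 15.94 − 13.68 = 2.26; fold change = 2^-2.26 = 0.209
gene F: ΔΔCt = (25.07−15.40) − (25.62−15.11) = 9.67 − 10.51 = -0.84; fold change = 2^0.84 = 1.790
gene B has the largest |ΔΔCt| = 2.26.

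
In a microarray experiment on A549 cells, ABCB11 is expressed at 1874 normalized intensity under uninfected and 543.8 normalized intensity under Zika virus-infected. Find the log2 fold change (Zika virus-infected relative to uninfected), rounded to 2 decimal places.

-1.78

Fold change = 543.8 / 1874 = 0.2902
log2(0.2902) = -1.785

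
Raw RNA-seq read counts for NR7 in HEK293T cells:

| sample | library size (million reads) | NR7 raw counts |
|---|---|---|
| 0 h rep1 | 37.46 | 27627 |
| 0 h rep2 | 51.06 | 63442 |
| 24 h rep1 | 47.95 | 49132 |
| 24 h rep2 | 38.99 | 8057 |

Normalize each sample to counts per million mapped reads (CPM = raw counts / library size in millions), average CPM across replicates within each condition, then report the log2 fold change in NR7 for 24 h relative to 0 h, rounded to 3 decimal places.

CPM(0 h rep1) = 27627 / 37.46 = 737.5067
CPM(0 h rep2) = 63442 / 51.06 = 1242.4990
CPM(24 h rep1) = 49132 / 47.95 = 1024.6507
CPM(24 h rep2) = 8057 / 38.99 = 206.6427
mean CPM(0 h) = 990.0028; mean CPM(24 h) = 615.6467
Fold change = 615.6467 / 990.0028 = 0.62186
log2(0.62186) = -0.6853

-0.685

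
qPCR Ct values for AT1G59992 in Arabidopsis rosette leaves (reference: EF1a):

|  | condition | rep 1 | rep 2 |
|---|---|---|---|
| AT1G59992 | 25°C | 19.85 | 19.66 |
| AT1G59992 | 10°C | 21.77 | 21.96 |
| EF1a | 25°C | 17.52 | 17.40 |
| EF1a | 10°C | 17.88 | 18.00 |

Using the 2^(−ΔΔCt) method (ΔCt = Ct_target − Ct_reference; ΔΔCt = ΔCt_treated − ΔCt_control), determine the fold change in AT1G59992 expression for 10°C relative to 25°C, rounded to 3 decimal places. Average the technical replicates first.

Mean Ct: AT1G59992 25°C 19.755; AT1G59992 10°C 21.865; EF1a 25°C 17.460; EF1a 10°C 17.940
ΔCt(25°C) = 19.755 − 17.460 = 2.295
ΔCt(10°C) = 21.865 − 17.940 = 3.925
ΔΔCt = 3.925 − 2.295 = 1.630
Fold change = 2^(−1.630) = 0.3231

0.323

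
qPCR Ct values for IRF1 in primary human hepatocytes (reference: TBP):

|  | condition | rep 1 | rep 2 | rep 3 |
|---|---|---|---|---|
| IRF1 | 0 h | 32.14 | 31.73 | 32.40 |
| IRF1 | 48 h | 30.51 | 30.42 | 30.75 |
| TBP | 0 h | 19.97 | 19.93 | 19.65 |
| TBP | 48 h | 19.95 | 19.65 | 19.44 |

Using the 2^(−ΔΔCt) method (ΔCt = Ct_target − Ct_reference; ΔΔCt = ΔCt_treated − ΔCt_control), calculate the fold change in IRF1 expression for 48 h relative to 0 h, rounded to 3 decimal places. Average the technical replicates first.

Mean Ct: IRF1 0 h 32.090; IRF1 48 h 30.560; TBP 0 h 19.850; TBP 48 h 19.680
ΔCt(0 h) = 32.090 − 19.850 = 12.240
ΔCt(48 h) = 30.560 − 19.680 = 10.880
ΔΔCt = 10.880 − 12.240 = -1.360
Fold change = 2^(−(-1.360)) = 2^1.360 = 2.5669

2.567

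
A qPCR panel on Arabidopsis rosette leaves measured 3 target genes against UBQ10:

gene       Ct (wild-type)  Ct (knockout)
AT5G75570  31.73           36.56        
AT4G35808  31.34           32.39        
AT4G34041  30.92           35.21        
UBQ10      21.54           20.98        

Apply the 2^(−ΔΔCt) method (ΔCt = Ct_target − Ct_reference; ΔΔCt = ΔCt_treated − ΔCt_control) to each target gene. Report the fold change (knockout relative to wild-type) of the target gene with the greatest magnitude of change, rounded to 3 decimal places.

AT5G75570: ΔΔCt = (36.56−20.98) − (31.73−21.54) = 15.58 − 10.19 = 5.39; fold change = 2^-5.39 = 0.024
AT4G35808: ΔΔCt = (32.39−20.98) − (31.34−21.54) = 11.41 − 9.80 = 1.61; fold change = 2^-1.61 = 0.328
AT4G34041: ΔΔCt = (35.21−20.98) − (30.92−21.54) = 14.23 − 9.38 = 4.85; fold change = 2^-4.85 = 0.035
AT5G75570 has the largest |ΔΔCt| = 5.39.

0.024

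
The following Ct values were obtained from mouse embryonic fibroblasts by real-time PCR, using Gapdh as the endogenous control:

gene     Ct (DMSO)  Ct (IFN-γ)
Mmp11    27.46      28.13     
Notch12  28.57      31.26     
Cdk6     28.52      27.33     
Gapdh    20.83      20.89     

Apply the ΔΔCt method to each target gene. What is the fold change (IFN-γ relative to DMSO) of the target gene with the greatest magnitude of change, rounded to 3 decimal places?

Mmp11: ΔΔCt = (28.13−20.89) − (27.46−20.83) = 7.24 − 6.63 = 0.61; fold change = 2^-0.61 = 0.655
Notch12: ΔΔCt = (31.26−20.89) − (28.57−20.83) = 10.37 − 7.74 = 2.63; fold change = 2^-2.63 = 0.162
Cdk6: ΔΔCt = (27.33−20.89) − (28.52−20.83) = 6.44 − 7.69 = -1.25; fold change = 2^1.25 = 2.378
Notch12 has the largest |ΔΔCt| = 2.63.

0.162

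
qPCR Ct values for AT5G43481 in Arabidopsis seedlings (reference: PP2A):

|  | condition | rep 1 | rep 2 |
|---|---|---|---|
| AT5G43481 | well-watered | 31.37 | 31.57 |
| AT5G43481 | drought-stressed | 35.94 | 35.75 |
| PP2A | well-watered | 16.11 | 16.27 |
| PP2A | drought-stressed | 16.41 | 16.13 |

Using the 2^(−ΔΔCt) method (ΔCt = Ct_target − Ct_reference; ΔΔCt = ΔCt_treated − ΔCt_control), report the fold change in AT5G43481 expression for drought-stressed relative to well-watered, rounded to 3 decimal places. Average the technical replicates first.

0.051

Mean Ct: AT5G43481 well-watered 31.470; AT5G43481 drought-stressed 35.845; PP2A well-watered 16.190; PP2A drought-stressed 16.270
ΔCt(well-watered) = 31.470 − 16.190 = 15.280
ΔCt(drought-stressed) = 35.845 − 16.270 = 19.575
ΔΔCt = 19.575 − 15.280 = 4.295
Fold change = 2^(−4.295) = 0.0509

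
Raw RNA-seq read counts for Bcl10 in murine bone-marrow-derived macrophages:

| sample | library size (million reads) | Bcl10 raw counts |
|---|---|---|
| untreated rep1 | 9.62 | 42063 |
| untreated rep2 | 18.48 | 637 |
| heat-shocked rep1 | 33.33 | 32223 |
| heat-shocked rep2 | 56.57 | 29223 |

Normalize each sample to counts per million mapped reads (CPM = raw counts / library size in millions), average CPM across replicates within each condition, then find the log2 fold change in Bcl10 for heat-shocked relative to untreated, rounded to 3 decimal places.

CPM(untreated rep1) = 42063 / 9.62 = 4372.4532
CPM(untreated rep2) = 637 / 18.48 = 34.4697
CPM(heat-shocked rep1) = 32223 / 33.33 = 966.7867
CPM(heat-shocked rep2) = 29223 / 56.57 = 516.5812
mean CPM(untreated) = 2203.4615; mean CPM(heat-shocked) = 741.6840
Fold change = 741.6840 / 2203.4615 = 0.33660
log2(0.33660) = -1.5709

-1.571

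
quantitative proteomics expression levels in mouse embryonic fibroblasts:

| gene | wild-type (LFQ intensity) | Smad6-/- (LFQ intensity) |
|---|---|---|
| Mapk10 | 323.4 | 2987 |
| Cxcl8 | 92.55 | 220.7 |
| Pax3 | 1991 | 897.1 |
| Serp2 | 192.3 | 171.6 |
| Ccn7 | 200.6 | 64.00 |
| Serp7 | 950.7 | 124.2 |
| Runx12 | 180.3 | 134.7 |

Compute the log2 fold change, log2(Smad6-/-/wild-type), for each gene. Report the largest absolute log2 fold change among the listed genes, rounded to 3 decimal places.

3.207

log2(2987/323.4) = 3.207  (Mapk10)
log2(220.7/92.55) = 1.254  (Cxcl8)
log2(897.1/1991) = -1.150  (Pax3)
log2(171.6/192.3) = -0.164  (Serp2)
log2(64.00/200.6) = -1.648  (Ccn7)
log2(124.2/950.7) = -2.936  (Serp7)
log2(134.7/180.3) = -0.421  (Runx12)
The largest magnitude belongs to Mapk10.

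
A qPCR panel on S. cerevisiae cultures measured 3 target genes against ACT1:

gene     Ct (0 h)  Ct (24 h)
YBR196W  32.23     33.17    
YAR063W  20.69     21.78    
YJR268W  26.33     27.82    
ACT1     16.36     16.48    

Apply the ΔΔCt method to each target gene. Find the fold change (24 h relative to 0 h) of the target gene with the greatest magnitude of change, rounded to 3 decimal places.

YBR196W: ΔΔCt = (33.17−16.48) − (32.23−16.36) = 16.69 − 15.87 = 0.82; fold change = 2^-0.82 = 0.566
YAR063W: ΔΔCt = (21.78−16.48) − (20.69−16.36) = 5.30 − 4.33 = 0.97; fold change = 2^-0.97 = 0.511
YJR268W: ΔΔCt = (27.82−16.48) − (26.33−16.36) = 11.34 − 9.97 = 1.37; fold change = 2^-1.37 = 0.387
YJR268W has the largest |ΔΔCt| = 1.37.

0.387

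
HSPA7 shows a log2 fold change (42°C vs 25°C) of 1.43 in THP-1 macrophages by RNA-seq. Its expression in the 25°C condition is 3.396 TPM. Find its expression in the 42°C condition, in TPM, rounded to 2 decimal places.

Fold change = 2^(1.43) = 2.6945
42°C expression = 3.396 × 2.6945 = 9.15

9.15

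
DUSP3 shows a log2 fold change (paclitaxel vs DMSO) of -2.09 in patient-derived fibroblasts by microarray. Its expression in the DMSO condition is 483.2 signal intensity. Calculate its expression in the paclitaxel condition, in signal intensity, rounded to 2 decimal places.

113.49

Fold change = 2^(-2.09) = 0.2349
paclitaxel expression = 483.2 × 0.2349 = 113.49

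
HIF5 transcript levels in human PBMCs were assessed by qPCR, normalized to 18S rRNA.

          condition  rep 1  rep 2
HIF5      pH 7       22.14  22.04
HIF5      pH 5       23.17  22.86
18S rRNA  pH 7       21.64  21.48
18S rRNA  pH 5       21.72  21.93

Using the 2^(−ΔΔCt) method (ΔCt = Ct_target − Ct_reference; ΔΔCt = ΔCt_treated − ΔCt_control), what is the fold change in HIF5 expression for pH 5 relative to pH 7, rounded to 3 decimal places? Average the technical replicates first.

Mean Ct: HIF5 pH 7 22.090; HIF5 pH 5 23.015; 18S rRNA pH 7 21.560; 18S rRNA pH 5 21.825
ΔCt(pH 7) = 22.090 − 21.560 = 0.530
ΔCt(pH 5) = 23.015 − 21.825 = 1.190
ΔΔCt = 1.190 − 0.530 = 0.660
Fold change = 2^(−0.660) = 0.6329

0.633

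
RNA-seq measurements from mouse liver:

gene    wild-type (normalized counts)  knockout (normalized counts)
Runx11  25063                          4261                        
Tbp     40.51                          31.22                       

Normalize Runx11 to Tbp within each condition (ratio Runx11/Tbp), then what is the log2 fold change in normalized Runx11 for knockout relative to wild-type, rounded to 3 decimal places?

Runx11/Tbp (wild-type) = 25063 / 40.51 = 618.69
Runx11/Tbp (knockout) = 4261 / 31.22 = 136.48
Fold change = 136.48 / 618.69 = 0.2206
log2(0.2206) = -2.1805

-2.180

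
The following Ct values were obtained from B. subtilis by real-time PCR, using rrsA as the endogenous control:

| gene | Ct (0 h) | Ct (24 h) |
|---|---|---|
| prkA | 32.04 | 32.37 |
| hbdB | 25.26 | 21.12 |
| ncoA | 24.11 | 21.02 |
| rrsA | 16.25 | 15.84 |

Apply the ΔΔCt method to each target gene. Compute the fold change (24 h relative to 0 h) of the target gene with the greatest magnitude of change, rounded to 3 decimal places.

prkA: ΔΔCt = (32.37−15.84) − (32.04−16.25) = 16.53 − 15.79 = 0.74; fold change = 2^-0.74 = 0.599
hbdB: ΔΔCt = (21.12−15.84) − (25.26−16.25) = 5.28 − 9.01 = -3.73; fold change = 2^3.73 = 13.269
ncoA: ΔΔCt = (21.02−15.84) − (24.11−16.25) = 5.18 − 7.86 = -2.68; fold change = 2^2.68 = 6.409
hbdB has the largest |ΔΔCt| = 3.73.

13.269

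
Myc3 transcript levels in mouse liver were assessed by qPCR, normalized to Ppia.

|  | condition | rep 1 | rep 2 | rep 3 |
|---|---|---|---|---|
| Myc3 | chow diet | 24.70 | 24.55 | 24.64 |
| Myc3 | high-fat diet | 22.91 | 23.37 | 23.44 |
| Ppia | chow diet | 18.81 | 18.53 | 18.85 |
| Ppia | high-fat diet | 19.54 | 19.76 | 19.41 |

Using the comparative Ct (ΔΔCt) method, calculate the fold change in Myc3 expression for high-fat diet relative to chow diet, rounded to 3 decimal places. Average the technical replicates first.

4.691

Mean Ct: Myc3 chow diet 24.630; Myc3 high-fat diet 23.240; Ppia chow diet 18.730; Ppia high-fat diet 19.570
ΔCt(chow diet) = 24.630 − 18.730 = 5.900
ΔCt(high-fat diet) = 23.240 − 19.570 = 3.670
ΔΔCt = 3.670 − 5.900 = -2.230
Fold change = 2^(−(-2.230)) = 2^2.230 = 4.6913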